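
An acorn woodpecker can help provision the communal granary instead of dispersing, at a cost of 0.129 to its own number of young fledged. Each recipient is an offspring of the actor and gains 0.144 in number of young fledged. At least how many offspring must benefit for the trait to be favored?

r to an offspring = 0.5 (one parent–offspring link: r = (1/2)^1 = 1/2).
Hamilton's rule: n·r·B > C  ⇒  n > C/(r·B) = 0.129/(0.5·0.144) = 1.792.
The smallest integer exceeding 1.792 is 2.

2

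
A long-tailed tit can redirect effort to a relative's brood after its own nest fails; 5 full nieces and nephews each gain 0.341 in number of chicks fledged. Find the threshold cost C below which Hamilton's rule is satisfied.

r to a full niece or nephew = 1/4 (full aunt/uncle↔niece/nephew: two paths of length 3 through the shared grandparent pair: r = 2·(1/2)^3 = 1/4).
Hamilton's rule: n·r·B > C, so the trait is favored while C < n·r·B = 5·0.25·0.341 = 0.42625.

0.42625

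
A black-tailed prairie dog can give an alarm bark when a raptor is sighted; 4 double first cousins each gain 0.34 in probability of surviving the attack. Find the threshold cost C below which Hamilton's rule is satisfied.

r to a double first cousin = 1/4 (double first cousins share both grandparent pairs — four paths of length 4: r = 4·(1/2)^4 = 1/4).
Hamilton's rule: n·r·B > C, so the trait is favored while C < n·r·B = 4·0.25·0.34 = 0.34.

0.34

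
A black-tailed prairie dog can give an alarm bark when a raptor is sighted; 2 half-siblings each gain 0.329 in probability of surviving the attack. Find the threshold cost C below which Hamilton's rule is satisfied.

0.1645

r to a half-sibling = 1/4 (half-sibs share one parent — one path of length 2: r = (1/2)^2 = 1/4).
Hamilton's rule: n·r·B > C, so the trait is favored while C < n·r·B = 2·0.25·0.329 = 0.1645.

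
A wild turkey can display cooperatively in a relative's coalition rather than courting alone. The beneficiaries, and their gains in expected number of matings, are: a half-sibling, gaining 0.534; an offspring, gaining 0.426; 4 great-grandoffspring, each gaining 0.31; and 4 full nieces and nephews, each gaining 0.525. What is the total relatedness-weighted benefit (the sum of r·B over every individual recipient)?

r to a half-sibling = 0.25 (half-sibs share one parent — one path of length 2: r = (1/2)^2 = 1/4).
r to an offspring = 1/2 (one parent–offspring link: r = (1/2)^1 = 1/2).
r to a great-grandoffspring = 0.125 (three parent–offspring links: r = (1/2)^3 = 1/8).
r to a full niece or nephew = 0.25 (full aunt/uncle↔niece/nephew: two paths of length 3 through the shared grandparent pair: r = 2·(1/2)^3 = 1/4).
Summing one r·B term per recipient: 1·0.25·0.534 + 1·0.5·0.426 + 4·0.125·0.31 + 4·0.25·0.525 = 1.0265.

1.0265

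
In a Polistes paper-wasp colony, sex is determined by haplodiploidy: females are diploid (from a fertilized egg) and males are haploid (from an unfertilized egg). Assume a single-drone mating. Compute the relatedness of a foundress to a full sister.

Haplodiploid full sisters inherit their father's entire haploid genome identically (contributing 1/2) and on average half of their mother's contribution (1/2 · 1/2 = 1/4); r = 1/2 + 1/4 = 3/4.

0.75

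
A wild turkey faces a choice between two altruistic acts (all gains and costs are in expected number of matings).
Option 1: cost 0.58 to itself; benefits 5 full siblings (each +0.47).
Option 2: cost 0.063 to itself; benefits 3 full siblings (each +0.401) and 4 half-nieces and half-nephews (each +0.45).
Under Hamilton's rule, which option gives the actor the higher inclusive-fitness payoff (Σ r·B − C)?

Option 1: r to a full sibling = 0.5.
Option 1: Σ r·B − C = (5·0.5·0.47) − 0.58 = 0.595.
Option 2: r to a full sibling = 0.5.
Option 2: r to a half-niece or half-nephew = 0.125.
Option 2: Σ r·B − C = (3·0.5·0.401 + 4·0.125·0.45) − 0.063 = 0.7635.
Option 2 has the higher net inclusive-fitness payoff.

Option 2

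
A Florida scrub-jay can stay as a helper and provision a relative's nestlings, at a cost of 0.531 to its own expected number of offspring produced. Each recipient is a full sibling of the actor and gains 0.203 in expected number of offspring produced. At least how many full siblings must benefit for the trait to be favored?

6

r to a full sibling = 1/2 (full sibs share both parents — two paths of length 2: r = 2·(1/2)^2 = 1/2).
Hamilton's rule: n·r·B > C  ⇒  n > C/(r·B) = 0.531/(0.5·0.203) = 5.232.
The smallest integer exceeding 5.232 is 6.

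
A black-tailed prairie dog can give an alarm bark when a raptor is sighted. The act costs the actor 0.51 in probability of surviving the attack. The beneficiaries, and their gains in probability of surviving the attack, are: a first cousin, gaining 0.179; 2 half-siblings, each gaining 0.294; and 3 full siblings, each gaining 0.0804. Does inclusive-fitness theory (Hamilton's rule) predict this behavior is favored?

Hamilton's rule: the trait is favored when the sum of r·B over every recipient exceeds the actor's cost C.
r to a first cousin = 0.125 (first cousins share one grandparent pair — two paths of length 4: r = 2·(1/2)^4 = 1/8).
r to a half-sibling = 0.25 (half-sibs share one parent — one path of length 2: r = (1/2)^2 = 1/4).
r to a full sibling = 0.5 (full sibs share both parents — two paths of length 2: r = 2·(1/2)^2 = 1/2).
Summing one r·B term per recipient: 1·0.125·0.179 + 2·0.25·0.294 + 3·0.5·0.0804 = 0.289975.
0.289975 < 0.51: the indirect benefit is less than the cost.

No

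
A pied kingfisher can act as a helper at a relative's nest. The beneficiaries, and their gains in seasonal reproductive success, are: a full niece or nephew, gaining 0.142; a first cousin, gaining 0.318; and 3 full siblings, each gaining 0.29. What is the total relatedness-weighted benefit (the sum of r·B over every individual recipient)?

0.51025

r to a full niece or nephew = 0.25 (full aunt/uncle↔niece/nephew: two paths of length 3 through the shared grandparent pair: r = 2·(1/2)^3 = 1/4).
r to a first cousin = 0.125 (first cousins share one grandparent pair — two paths of length 4: r = 2·(1/2)^4 = 1/8).
r to a full sibling = 0.5 (full sibs share both parents — two paths of length 2: r = 2·(1/2)^2 = 1/2).
Summing one r·B term per recipient: 1·0.25·0.142 + 1·0.125·0.318 + 3·0.5·0.29 = 0.51025.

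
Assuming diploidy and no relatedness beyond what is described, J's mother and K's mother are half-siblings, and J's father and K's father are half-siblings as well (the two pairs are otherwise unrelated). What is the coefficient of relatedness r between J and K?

Independent pedigree routes through distinct common ancestors add.
J and K are related in two ways: half first cousins through their mothers (r = 1/16) and half first cousins through their fathers (r = 1/16).
r = 1/16 + 1/16 = 1/8 = 0.125.

0.125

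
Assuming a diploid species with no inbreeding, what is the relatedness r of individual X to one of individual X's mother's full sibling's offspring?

0.125

Each parent–offspring link contributes a factor of 1/2, and independent paths through distinct common ancestors add.
First cousins share one grandparent pair — two paths of length 4: r = 2·(1/2)^4 = 1/8.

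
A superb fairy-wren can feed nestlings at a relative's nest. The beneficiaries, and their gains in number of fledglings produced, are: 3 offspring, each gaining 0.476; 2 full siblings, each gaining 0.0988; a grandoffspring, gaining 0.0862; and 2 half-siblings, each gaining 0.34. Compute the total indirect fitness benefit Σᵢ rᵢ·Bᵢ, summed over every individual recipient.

r to an offspring = 0.5 (one parent–offspring link: r = (1/2)^1 = 1/2).
r to a full sibling = 0.5 (full sibs share both parents — two paths of length 2: r = 2·(1/2)^2 = 1/2).
r to a grandoffspring = 1/4 (two parent–offspring links: r = (1/2)^2 = 1/4).
r to a half-sibling = 0.25 (half-sibs share one parent — one path of length 2: r = (1/2)^2 = 1/4).
Summing one r·B term per recipient: 3·0.5·0.476 + 2·0.5·0.0988 + 1·0.25·0.0862 + 2·0.25·0.34 = 1.00435.

1.00435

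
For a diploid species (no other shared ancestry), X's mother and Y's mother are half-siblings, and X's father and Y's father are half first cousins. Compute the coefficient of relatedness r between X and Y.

0.078125

Independent pedigree routes through distinct common ancestors add.
X and Y are related in two ways: half first cousins through their mothers (r = 1/16) and half second cousins through their fathers (r = 1/64).
r = 1/16 + 1/64 = 0.078125.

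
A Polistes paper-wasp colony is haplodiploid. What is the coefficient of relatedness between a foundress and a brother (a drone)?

Her haploid brother carries none of their father's genes and a random half of their mother's genome; that half matches the maternal half of her own genome with probability 1/2: r = 1/2 · 1/2 = 1/4.

0.25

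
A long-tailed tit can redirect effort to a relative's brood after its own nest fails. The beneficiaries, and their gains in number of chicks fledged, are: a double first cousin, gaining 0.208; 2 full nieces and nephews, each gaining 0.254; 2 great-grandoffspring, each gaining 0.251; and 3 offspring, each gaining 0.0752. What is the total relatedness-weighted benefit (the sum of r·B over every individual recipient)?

r to a double first cousin = 0.25 (double first cousins share both grandparent pairs — four paths of length 4: r = 4·(1/2)^4 = 1/4).
r to a full niece or nephew = 0.25 (full aunt/uncle↔niece/nephew: two paths of length 3 through the shared grandparent pair: r = 2·(1/2)^3 = 1/4).
r to a great-grandoffspring = 1/8 (three parent–offspring links: r = (1/2)^3 = 1/8).
r to an offspring = 1/2 (one parent–offspring link: r = (1/2)^1 = 1/2).
Summing one r·B term per recipient: 1·0.25·0.208 + 2·0.25·0.254 + 2·0.125·0.251 + 3·0.5·0.0752 = 0.35455.

0.35455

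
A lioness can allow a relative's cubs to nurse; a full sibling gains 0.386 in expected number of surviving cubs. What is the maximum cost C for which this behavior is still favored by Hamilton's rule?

r to a full sibling = 0.5 (full sibs share both parents — two paths of length 2: r = 2·(1/2)^2 = 1/2).
Hamilton's rule: n·r·B > C, so the trait is favored while C < n·r·B = 1·0.5·0.386 = 0.193.

0.193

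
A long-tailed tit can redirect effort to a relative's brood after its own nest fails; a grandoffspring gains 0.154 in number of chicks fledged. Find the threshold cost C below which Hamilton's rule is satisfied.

0.0385

r to a grandoffspring = 1/4 (two parent–offspring links: r = (1/2)^2 = 1/4).
Hamilton's rule: n·r·B > C, so the trait is favored while C < n·r·B = 1·0.25·0.154 = 0.0385.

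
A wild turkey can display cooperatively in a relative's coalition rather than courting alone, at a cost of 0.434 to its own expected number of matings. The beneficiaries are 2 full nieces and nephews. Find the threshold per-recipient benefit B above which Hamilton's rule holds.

0.868

r to a full niece or nephew = 1/4 (full aunt/uncle↔niece/nephew: two paths of length 3 through the shared grandparent pair: r = 2·(1/2)^3 = 1/4).
Hamilton's rule with n recipients of equal r: n·r·B > C, so B > C/(n·r) = 0.434/(2·0.25) = 0.868.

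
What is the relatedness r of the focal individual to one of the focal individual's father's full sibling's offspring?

0.125

Each parent–offspring link contributes a factor of 1/2, and independent paths through distinct common ancestors add.
First cousins share one grandparent pair — two paths of length 4: r = 2·(1/2)^4 = 1/8.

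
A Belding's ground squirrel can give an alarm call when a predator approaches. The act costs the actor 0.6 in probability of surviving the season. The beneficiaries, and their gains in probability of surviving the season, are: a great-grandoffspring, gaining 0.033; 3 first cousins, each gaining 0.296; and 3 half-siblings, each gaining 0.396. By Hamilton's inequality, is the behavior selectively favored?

No

Hamilton's rule: the trait is favored when the sum of r·B over every recipient exceeds the actor's cost C.
r to a great-grandoffspring = 1/8 (three parent–offspring links: r = (1/2)^3 = 1/8).
r to a first cousin = 0.125 (first cousins share one grandparent pair — two paths of length 4: r = 2·(1/2)^4 = 1/8).
r to a half-sibling = 1/4 (half-sibs share one parent — one path of length 2: r = (1/2)^2 = 1/4).
Summing one r·B term per recipient: 1·0.125·0.033 + 3·0.125·0.296 + 3·0.25·0.396 = 0.412125.
0.412125 < 0.6: the indirect benefit is less than the cost.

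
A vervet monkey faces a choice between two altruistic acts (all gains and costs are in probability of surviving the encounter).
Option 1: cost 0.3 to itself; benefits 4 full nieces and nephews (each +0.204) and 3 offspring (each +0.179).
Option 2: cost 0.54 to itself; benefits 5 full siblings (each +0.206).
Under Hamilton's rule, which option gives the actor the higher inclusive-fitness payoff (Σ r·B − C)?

Option 1: r to a full niece or nephew = 0.25.
Option 1: r to an offspring = 0.5.
Option 1: Σ r·B − C = (4·0.25·0.204 + 3·0.5·0.179) − 0.3 = 0.1725.
Option 2: r to a full sibling = 0.5.
Option 2: Σ r·B − C = (5·0.5·0.206) − 0.54 = -0.025.
Option 1 has the higher net inclusive-fitness payoff.

Option 1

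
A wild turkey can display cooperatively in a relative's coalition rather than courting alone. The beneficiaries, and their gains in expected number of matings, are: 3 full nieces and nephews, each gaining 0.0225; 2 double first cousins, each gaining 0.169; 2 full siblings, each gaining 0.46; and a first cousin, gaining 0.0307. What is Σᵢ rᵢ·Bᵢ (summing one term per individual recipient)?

r to a full niece or nephew = 0.25 (full aunt/uncle↔niece/nephew: two paths of length 3 through the shared grandparent pair: r = 2·(1/2)^3 = 1/4).
r to a double first cousin = 1/4 (double first cousins share both grandparent pairs — four paths of length 4: r = 4·(1/2)^4 = 1/4).
r to a full sibling = 1/2 (full sibs share both parents — two paths of length 2: r = 2·(1/2)^2 = 1/2).
r to a first cousin = 1/8 (first cousins share one grandparent pair — two paths of length 4: r = 2·(1/2)^4 = 1/8).
Summing one r·B term per recipient: 3·0.25·0.0225 + 2·0.25·0.169 + 2·0.5·0.46 + 1·0.125·0.0307 = 0.5652125.

0.5652125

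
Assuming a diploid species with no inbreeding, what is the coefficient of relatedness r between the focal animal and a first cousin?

Each parent–offspring link contributes a factor of 1/2, and independent paths through distinct common ancestors add.
First cousins share one grandparent pair — two paths of length 4: r = 2·(1/2)^4 = 1/8.

0.125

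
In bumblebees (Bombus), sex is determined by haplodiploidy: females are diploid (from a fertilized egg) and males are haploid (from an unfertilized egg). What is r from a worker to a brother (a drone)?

0.25

Her haploid brother carries none of their father's genes and a random half of their mother's genome; that half matches the maternal half of her own genome with probability 1/2: r = 1/2 · 1/2 = 1/4.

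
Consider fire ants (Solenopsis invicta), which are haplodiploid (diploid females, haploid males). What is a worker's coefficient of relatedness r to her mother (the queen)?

0.5

One meiotic link between diploid queen and diploid daughter: r = 1/2.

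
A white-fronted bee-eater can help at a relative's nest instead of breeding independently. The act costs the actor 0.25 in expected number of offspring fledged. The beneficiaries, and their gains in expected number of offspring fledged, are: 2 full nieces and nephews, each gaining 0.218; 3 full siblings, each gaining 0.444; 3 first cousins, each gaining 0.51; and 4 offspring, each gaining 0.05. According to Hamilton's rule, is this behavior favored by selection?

Hamilton's rule: the trait is favored when the sum of r·B over every recipient exceeds the actor's cost C.
r to a full niece or nephew = 1/4 (full aunt/uncle↔niece/nephew: two paths of length 3 through the shared grandparent pair: r = 2·(1/2)^3 = 1/4).
r to a full sibling = 1/2 (full sibs share both parents — two paths of length 2: r = 2·(1/2)^2 = 1/2).
r to a first cousin = 1/8 (first cousins share one grandparent pair — two paths of length 4: r = 2·(1/2)^4 = 1/8).
r to an offspring = 1/2 (one parent–offspring link: r = (1/2)^1 = 1/2).
Summing one r·B term per recipient: 2·0.25·0.218 + 3·0.5·0.444 + 3·0.125·0.51 + 4·0.5·0.05 = 1.06625.
1.06625 > 0.25: the indirect benefit exceeds the cost.

Yes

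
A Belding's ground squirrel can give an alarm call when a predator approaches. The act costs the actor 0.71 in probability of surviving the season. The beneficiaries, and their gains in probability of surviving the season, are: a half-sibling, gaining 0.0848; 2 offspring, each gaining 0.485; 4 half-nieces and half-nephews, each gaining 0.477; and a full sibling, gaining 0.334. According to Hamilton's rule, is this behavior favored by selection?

Yes

Hamilton's rule: the trait is favored when the sum of r·B over every recipient exceeds the actor's cost C.
r to a half-sibling = 1/4 (half-sibs share one parent — one path of length 2: r = (1/2)^2 = 1/4).
r to an offspring = 0.5 (one parent–offspring link: r = (1/2)^1 = 1/2).
r to a half-niece or half-nephew = 1/8 (half-aunt/uncle↔niece/nephew: one path of length 3: r = (1/2)^3 = 1/8).
r to a full sibling = 0.5 (full sibs share both parents — two paths of length 2: r = 2·(1/2)^2 = 1/2).
Summing one r·B term per recipient: 1·0.25·0.0848 + 2·0.5·0.485 + 4·0.125·0.477 + 1·0.5·0.334 = 0.9117.
0.9117 > 0.71: the indirect benefit exceeds the cost.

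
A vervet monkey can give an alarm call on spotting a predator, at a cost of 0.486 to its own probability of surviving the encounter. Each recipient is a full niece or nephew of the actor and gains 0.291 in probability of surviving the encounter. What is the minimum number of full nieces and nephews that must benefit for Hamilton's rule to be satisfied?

7

r to a full niece or nephew = 1/4 (full aunt/uncle↔niece/nephew: two paths of length 3 through the shared grandparent pair: r = 2·(1/2)^3 = 1/4).
Hamilton's rule: n·r·B > C  ⇒  n > C/(r·B) = 0.486/(0.25·0.291) = 6.68.
The smallest integer exceeding 6.68 is 7.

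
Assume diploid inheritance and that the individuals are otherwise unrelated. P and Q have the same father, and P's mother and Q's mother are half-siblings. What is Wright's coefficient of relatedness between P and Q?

0.3125

Relatedness sums over independent paths through distinct common ancestors.
P and Q are related in two ways: half-sibs through their shared father (r = 1/4) and half first cousins through their mothers (r = 1/16).
r = 1/4 + 1/16 = 0.3125.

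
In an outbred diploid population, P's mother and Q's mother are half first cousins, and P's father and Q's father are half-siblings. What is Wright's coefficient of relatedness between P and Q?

0.078125

Wright's path rule: contributions from independent ancestry routes add.
P and Q are related in two ways: half second cousins through their mothers (r = 1/64) and half first cousins through their fathers (r = 1/16).
r = 1/64 + 1/16 = 0.078125.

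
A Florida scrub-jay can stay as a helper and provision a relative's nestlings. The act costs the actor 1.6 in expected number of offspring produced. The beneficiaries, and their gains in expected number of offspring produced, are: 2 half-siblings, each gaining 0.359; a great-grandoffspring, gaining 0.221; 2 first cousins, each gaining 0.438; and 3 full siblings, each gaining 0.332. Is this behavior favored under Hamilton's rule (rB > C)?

No

Hamilton's rule: the trait is favored when the sum of r·B over every recipient exceeds the actor's cost C.
r to a half-sibling = 0.25 (half-sibs share one parent — one path of length 2: r = (1/2)^2 = 1/4).
r to a great-grandoffspring = 1/8 (three parent–offspring links: r = (1/2)^3 = 1/8).
r to a first cousin = 0.125 (first cousins share one grandparent pair — two paths of length 4: r = 2·(1/2)^4 = 1/8).
r to a full sibling = 1/2 (full sibs share both parents — two paths of length 2: r = 2·(1/2)^2 = 1/2).
Summing one r·B term per recipient: 2·0.25·0.359 + 1·0.125·0.221 + 2·0.125·0.438 + 3·0.5·0.332 = 0.814625.
0.814625 < 1.6: the indirect benefit is less than the cost.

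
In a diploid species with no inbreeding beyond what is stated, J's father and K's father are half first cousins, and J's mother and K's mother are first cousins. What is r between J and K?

With two independent routes of shared ancestry, r is the sum of the two contributions.
J and K are related in two ways: half second cousins through their fathers (r = 1/64) and second cousins through their mothers (r = 1/32).
r = 1/64 + 1/32 = 3/64 = 0.046875.

0.046875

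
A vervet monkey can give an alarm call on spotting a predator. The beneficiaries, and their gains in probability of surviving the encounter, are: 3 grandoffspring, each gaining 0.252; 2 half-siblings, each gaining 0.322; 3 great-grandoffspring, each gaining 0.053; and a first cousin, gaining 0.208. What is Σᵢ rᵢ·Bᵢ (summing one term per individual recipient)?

0.395875

r to a grandoffspring = 1/4 (two parent–offspring links: r = (1/2)^2 = 1/4).
r to a half-sibling = 0.25 (half-sibs share one parent — one path of length 2: r = (1/2)^2 = 1/4).
r to a great-grandoffspring = 0.125 (three parent–offspring links: r = (1/2)^3 = 1/8).
r to a first cousin = 0.125 (first cousins share one grandparent pair — two paths of length 4: r = 2·(1/2)^4 = 1/8).
Summing one r·B term per recipient: 3·0.25·0.252 + 2·0.25·0.322 + 3·0.125·0.053 + 1·0.125·0.208 = 0.395875.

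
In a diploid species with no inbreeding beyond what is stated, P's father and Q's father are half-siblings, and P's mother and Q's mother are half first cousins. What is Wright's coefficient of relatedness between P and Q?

Independent pedigree routes through distinct common ancestors add.
P and Q are related in two ways: half first cousins through their fathers (r = 1/16) and half second cousins through their mothers (r = 1/64).
r = 1/16 + 1/64 = 5/64 = 0.078125.

0.078125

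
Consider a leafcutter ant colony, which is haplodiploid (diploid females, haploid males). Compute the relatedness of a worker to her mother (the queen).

0.5

One meiotic link between diploid queen and diploid daughter: r = 1/2.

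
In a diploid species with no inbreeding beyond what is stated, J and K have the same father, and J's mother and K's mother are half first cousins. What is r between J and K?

0.265625

Wright's path rule: contributions from independent ancestry routes add.
J and K are related in two ways: half-sibs through their shared father (r = 1/4) and half second cousins through their mothers (r = 1/64).
r = 1/4 + 1/64 = 17/64 = 0.265625.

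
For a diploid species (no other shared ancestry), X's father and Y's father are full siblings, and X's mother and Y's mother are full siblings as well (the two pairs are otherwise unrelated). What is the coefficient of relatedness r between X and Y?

Independent pedigree routes through distinct common ancestors add.
X and Y are related in two ways: first cousins through their fathers (r = 1/8) and first cousins through their mothers (r = 1/8) — i.e. double first cousins.
r = 1/8 + 1/8 = 1/4 = 0.25.

0.25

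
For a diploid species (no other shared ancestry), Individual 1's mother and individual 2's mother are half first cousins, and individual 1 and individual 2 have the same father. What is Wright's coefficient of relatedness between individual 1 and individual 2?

With two independent routes of shared ancestry, r is the sum of the two contributions.
Individual 1 and individual 2 are related in two ways: half second cousins through their mothers (r = 1/64) and half-sibs through their shared father (r = 1/4).
r = 1/64 + 1/4 = 17/64 = 0.265625.

0.265625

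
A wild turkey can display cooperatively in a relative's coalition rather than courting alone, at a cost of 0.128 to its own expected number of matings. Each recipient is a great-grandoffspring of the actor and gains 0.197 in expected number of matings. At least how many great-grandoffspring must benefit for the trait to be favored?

6

r to a great-grandoffspring = 0.125 (three parent–offspring links: r = (1/2)^3 = 1/8).
Hamilton's rule: n·r·B > C  ⇒  n > C/(r·B) = 0.128/(0.125·0.197) = 5.198.
The smallest integer exceeding 5.198 is 6.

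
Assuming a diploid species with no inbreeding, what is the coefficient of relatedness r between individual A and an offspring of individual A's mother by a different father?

Each parent–offspring link contributes a factor of 1/2, and independent paths through distinct common ancestors add.
Half-sibs share one parent — one path of length 2: r = (1/2)^2 = 1/4.

0.25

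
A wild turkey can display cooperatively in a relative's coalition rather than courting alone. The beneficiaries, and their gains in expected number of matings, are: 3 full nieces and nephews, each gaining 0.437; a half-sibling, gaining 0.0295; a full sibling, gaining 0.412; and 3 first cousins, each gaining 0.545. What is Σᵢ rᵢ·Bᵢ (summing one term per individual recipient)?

r to a full niece or nephew = 0.25 (full aunt/uncle↔niece/nephew: two paths of length 3 through the shared grandparent pair: r = 2·(1/2)^3 = 1/4).
r to a half-sibling = 1/4 (half-sibs share one parent — one path of length 2: r = (1/2)^2 = 1/4).
r to a full sibling = 1/2 (full sibs share both parents — two paths of length 2: r = 2·(1/2)^2 = 1/2).
r to a first cousin = 0.125 (first cousins share one grandparent pair — two paths of length 4: r = 2·(1/2)^4 = 1/8).
Summing one r·B term per recipient: 3·0.25·0.437 + 1·0.25·0.0295 + 1·0.5·0.412 + 3·0.125·0.545 = 0.7455.

0.7455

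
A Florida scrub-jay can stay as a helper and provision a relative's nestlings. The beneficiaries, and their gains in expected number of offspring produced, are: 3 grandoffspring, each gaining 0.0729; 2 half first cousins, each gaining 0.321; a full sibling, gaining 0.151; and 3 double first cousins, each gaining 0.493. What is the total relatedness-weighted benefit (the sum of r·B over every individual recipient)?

0.54005

r to a grandoffspring = 0.25 (two parent–offspring links: r = (1/2)^2 = 1/4).
r to a half first cousin = 1/16 (half first cousins share one grandparent — one path of length 4: r = (1/2)^4 = 1/16).
r to a full sibling = 0.5 (full sibs share both parents — two paths of length 2: r = 2·(1/2)^2 = 1/2).
r to a double first cousin = 0.25 (double first cousins share both grandparent pairs — four paths of length 4: r = 4·(1/2)^4 = 1/4).
Summing one r·B term per recipient: 3·0.25·0.0729 + 2·0.0625·0.321 + 1·0.5·0.151 + 3·0.25·0.493 = 0.54005.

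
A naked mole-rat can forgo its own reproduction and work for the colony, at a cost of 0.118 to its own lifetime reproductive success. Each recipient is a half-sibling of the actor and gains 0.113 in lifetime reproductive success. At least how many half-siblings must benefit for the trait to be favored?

r to a half-sibling = 1/4 (half-sibs share one parent — one path of length 2: r = (1/2)^2 = 1/4).
Hamilton's rule: n·r·B > C  ⇒  n > C/(r·B) = 0.118/(0.25·0.113) = 4.177.
The smallest integer exceeding 4.177 is 5.

5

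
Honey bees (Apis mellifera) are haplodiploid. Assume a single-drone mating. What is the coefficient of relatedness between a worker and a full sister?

0.75

Haplodiploid full sisters inherit their father's entire haploid genome identically (contributing 1/2) and on average half of their mother's contribution (1/2 · 1/2 = 1/4); r = 1/2 + 1/4 = 3/4.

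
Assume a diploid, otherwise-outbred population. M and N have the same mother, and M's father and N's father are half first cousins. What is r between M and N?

0.265625

Wright's path rule: contributions from independent ancestry routes add.
M and N are related in two ways: half-sibs through their shared mother (r = 1/4) and half second cousins through their fathers (r = 1/64).
r = 1/4 + 1/64 = 0.265625.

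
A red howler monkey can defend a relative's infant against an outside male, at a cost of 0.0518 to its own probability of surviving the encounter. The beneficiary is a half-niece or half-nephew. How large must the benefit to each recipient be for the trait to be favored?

0.4144

r to a half-niece or half-nephew = 0.125 (half-aunt/uncle↔niece/nephew: one path of length 3: r = (1/2)^3 = 1/8).
Hamilton's rule with n recipients of equal r: n·r·B > C, so B > C/(n·r) = 0.0518/(1·0.125) = 0.4144.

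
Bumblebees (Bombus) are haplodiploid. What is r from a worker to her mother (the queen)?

One meiotic link between diploid queen and diploid daughter: r = 1/2.

0.5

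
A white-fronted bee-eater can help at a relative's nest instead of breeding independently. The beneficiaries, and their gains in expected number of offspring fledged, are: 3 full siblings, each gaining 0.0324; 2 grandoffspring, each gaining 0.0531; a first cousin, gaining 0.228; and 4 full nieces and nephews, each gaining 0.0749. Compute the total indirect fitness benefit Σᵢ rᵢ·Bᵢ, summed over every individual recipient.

r to a full sibling = 1/2 (full sibs share both parents — two paths of length 2: r = 2·(1/2)^2 = 1/2).
r to a grandoffspring = 1/4 (two parent–offspring links: r = (1/2)^2 = 1/4).
r to a first cousin = 1/8 (first cousins share one grandparent pair — two paths of length 4: r = 2·(1/2)^4 = 1/8).
r to a full niece or nephew = 1/4 (full aunt/uncle↔niece/nephew: two paths of length 3 through the shared grandparent pair: r = 2·(1/2)^3 = 1/4).
Summing one r·B term per recipient: 3·0.5·0.0324 + 2·0.25·0.0531 + 1·0.125·0.228 + 4·0.25·0.0749 = 0.17855.

0.17855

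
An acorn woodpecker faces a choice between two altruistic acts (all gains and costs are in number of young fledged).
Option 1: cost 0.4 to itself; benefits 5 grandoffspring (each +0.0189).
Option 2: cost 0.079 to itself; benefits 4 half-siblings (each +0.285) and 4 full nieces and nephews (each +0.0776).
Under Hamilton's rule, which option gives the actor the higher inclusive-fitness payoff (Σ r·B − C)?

Option 1: r to a grandoffspring = 0.25.
Option 1: Σ r·B − C = (5·0.25·0.0189) − 0.4 = -0.376375.
Option 2: r to a half-sibling = 0.25.
Option 2: r to a full niece or nephew = 0.25.
Option 2: Σ r·B − C = (4·0.25·0.285 + 4·0.25·0.0776) − 0.079 = 0.2836.
Option 2 has the higher net inclusive-fitness payoff.

Option 2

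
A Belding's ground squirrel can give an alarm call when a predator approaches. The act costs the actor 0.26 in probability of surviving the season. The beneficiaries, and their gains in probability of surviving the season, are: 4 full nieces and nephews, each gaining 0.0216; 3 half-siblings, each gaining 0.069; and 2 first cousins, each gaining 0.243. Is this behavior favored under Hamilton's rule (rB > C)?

Hamilton's rule: the trait is favored when the sum of r·B over every recipient exceeds the actor's cost C.
r to a full niece or nephew = 0.25 (full aunt/uncle↔niece/nephew: two paths of length 3 through the shared grandparent pair: r = 2·(1/2)^3 = 1/4).
r to a half-sibling = 1/4 (half-sibs share one parent — one path of length 2: r = (1/2)^2 = 1/4).
r to a first cousin = 1/8 (first cousins share one grandparent pair — two paths of length 4: r = 2·(1/2)^4 = 1/8).
Summing one r·B term per recipient: 4·0.25·0.0216 + 3·0.25·0.069 + 2·0.125·0.243 = 0.1341.
0.1341 < 0.26: the indirect benefit is less than the cost.

No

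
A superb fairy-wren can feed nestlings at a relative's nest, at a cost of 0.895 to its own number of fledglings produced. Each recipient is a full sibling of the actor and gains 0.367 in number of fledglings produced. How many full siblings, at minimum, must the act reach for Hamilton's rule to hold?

5

r to a full sibling = 1/2 (full sibs share both parents — two paths of length 2: r = 2·(1/2)^2 = 1/2).
Hamilton's rule: n·r·B > C  ⇒  n > C/(r·B) = 0.895/(0.5·0.367) = 4.877.
The smallest integer exceeding 4.877 is 5.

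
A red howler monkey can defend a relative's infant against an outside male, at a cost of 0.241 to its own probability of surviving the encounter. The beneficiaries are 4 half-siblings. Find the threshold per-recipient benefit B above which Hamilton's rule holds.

0.241

r to a half-sibling = 0.25 (half-sibs share one parent — one path of length 2: r = (1/2)^2 = 1/4).
Hamilton's rule with n recipients of equal r: n·r·B > C, so B > C/(n·r) = 0.241/(4·0.25) = 0.241.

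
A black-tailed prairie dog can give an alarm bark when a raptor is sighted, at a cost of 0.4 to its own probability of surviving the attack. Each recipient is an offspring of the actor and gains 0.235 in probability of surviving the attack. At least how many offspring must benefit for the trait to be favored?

4

r to an offspring = 1/2 (one parent–offspring link: r = (1/2)^1 = 1/2).
Hamilton's rule: n·r·B > C  ⇒  n > C/(r·B) = 0.4/(0.5·0.235) = 3.404.
The smallest integer exceeding 3.404 is 4.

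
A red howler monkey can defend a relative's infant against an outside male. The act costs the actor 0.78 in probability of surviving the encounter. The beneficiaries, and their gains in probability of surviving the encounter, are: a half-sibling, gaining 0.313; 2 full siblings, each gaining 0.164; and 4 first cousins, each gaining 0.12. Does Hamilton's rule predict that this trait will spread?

No

Hamilton's rule: the trait is favored when the sum of r·B over every recipient exceeds the actor's cost C.
r to a half-sibling = 1/4 (half-sibs share one parent — one path of length 2: r = (1/2)^2 = 1/4).
r to a full sibling = 1/2 (full sibs share both parents — two paths of length 2: r = 2·(1/2)^2 = 1/2).
r to a first cousin = 1/8 (first cousins share one grandparent pair — two paths of length 4: r = 2·(1/2)^4 = 1/8).
Summing one r·B term per recipient: 1·0.25·0.313 + 2·0.5·0.164 + 4·0.125·0.12 = 0.30225.
0.30225 < 0.78: the indirect benefit is less than the cost.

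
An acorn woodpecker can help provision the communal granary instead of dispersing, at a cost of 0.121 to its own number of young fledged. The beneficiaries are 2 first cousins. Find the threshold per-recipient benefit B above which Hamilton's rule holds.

0.484

r to a first cousin = 0.125 (first cousins share one grandparent pair — two paths of length 4: r = 2·(1/2)^4 = 1/8).
Hamilton's rule with n recipients of equal r: n·r·B > C, so B > C/(n·r) = 0.121/(2·0.125) = 0.484.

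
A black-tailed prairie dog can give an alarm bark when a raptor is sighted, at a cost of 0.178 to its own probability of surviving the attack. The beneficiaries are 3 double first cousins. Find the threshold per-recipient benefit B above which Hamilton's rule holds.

0.2373

r to a double first cousin = 0.25 (double first cousins share both grandparent pairs — four paths of length 4: r = 4·(1/2)^4 = 1/4).
Hamilton's rule with n recipients of equal r: n·r·B > C, so B > C/(n·r) = 0.178/(3·0.25) = 0.2373.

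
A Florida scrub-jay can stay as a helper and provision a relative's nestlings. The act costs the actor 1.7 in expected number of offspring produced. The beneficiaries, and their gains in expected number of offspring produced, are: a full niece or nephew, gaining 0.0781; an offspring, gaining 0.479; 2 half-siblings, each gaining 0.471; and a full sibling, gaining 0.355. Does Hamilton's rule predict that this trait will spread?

No

Hamilton's rule: the trait is favored when the sum of r·B over every recipient exceeds the actor's cost C.
r to a full niece or nephew = 1/4 (full aunt/uncle↔niece/nephew: two paths of length 3 through the shared grandparent pair: r = 2·(1/2)^3 = 1/4).
r to an offspring = 1/2 (one parent–offspring link: r = (1/2)^1 = 1/2).
r to a half-sibling = 0.25 (half-sibs share one parent — one path of length 2: r = (1/2)^2 = 1/4).
r to a full sibling = 1/2 (full sibs share both parents — two paths of length 2: r = 2·(1/2)^2 = 1/2).
Summing one r·B term per recipient: 1·0.25·0.0781 + 1·0.5·0.479 + 2·0.25·0.471 + 1·0.5·0.355 = 0.672025.
0.672025 < 1.7: the indirect benefit is less than the cost.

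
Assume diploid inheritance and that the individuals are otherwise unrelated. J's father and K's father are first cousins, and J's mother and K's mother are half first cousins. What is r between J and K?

Relatedness sums over independent paths through distinct common ancestors.
J and K are related in two ways: second cousins through their fathers (r = 1/32) and half second cousins through their mothers (r = 1/64).
r = 1/32 + 1/64 = 0.046875.

0.046875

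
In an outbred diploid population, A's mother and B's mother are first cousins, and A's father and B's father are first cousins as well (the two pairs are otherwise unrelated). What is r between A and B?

0.0625

Wright's path rule: contributions from independent ancestry routes add.
A and B are related in two ways: second cousins through their mothers (r = 1/32) and second cousins through their fathers (r = 1/32).
r = 1/32 + 1/32 = 0.0625.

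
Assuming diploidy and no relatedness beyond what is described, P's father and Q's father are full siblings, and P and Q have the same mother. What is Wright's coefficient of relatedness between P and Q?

Relatedness sums over independent paths through distinct common ancestors.
P and Q are related in two ways: first cousins through their fathers (r = 1/8) and half-sibs through their shared mother (r = 1/4).
r = 1/8 + 1/4 = 0.375.

0.375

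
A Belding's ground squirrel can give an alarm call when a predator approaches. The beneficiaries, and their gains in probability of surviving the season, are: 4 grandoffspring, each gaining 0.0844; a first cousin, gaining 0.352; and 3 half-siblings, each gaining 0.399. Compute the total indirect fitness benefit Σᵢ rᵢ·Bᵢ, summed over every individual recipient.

r to a grandoffspring = 0.25 (two parent–offspring links: r = (1/2)^2 = 1/4).
r to a first cousin = 1/8 (first cousins share one grandparent pair — two paths of length 4: r = 2·(1/2)^4 = 1/8).
r to a half-sibling = 1/4 (half-sibs share one parent — one path of length 2: r = (1/2)^2 = 1/4).
Summing one r·B term per recipient: 4·0.25·0.0844 + 1·0.125·0.352 + 3·0.25·0.399 = 0.42765.

0.42765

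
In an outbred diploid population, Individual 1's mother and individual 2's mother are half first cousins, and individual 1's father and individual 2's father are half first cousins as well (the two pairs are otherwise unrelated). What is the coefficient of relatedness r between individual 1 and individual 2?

0.03125

Independent pedigree routes through distinct common ancestors add.
Individual 1 and individual 2 are related in two ways: half second cousins through their mothers (r = 1/64) and half second cousins through their fathers (r = 1/64).
r = 1/64 + 1/64 = 0.03125.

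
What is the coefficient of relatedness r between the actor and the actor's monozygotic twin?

Each parent–offspring link contributes a factor of 1/2, and independent paths through distinct common ancestors add.
Monozygotic twins share every allele identical by descent: r = 1.

1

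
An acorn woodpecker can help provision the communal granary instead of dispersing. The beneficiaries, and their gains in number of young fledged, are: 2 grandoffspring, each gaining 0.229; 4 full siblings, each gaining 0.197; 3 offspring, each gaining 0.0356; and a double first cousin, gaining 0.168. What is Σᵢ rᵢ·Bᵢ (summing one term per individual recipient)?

r to a grandoffspring = 0.25 (two parent–offspring links: r = (1/2)^2 = 1/4).
r to a full sibling = 0.5 (full sibs share both parents — two paths of length 2: r = 2·(1/2)^2 = 1/2).
r to an offspring = 1/2 (one parent–offspring link: r = (1/2)^1 = 1/2).
r to a double first cousin = 1/4 (double first cousins share both grandparent pairs — four paths of length 4: r = 4·(1/2)^4 = 1/4).
Summing one r·B term per recipient: 2·0.25·0.229 + 4·0.5·0.197 + 3·0.5·0.0356 + 1·0.25·0.168 = 0.6039.

0.6039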